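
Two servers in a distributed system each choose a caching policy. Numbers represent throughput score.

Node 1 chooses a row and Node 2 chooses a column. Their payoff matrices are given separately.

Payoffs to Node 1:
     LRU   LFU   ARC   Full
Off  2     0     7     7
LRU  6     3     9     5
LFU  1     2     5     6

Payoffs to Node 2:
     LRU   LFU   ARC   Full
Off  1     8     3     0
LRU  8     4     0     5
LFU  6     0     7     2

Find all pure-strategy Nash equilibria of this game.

For each strategy profile, look for a profitable unilateral deviation.
(Off, LRU): Node 1 can switch to LRU (2 → 6). Not NE.
(Off, LFU): Node 1 can switch to LRU (0 → 3). Not NE.
(Off, ARC): Node 1 can switch to LRU (7 → 9). Not NE.
(Off, Full): Node 2 can switch to LRU (0 → 1). Not NE.
(LRU, LRU): Node 1 gets 6, best alternative 2; Node 2 gets 8, best alternative 5. No profitable deviation — NE.
(LRU, LFU): Node 2 can switch to LRU (4 → 8). Not NE.
(LRU, ARC): Node 2 can switch to LRU (0 → 8). Not NE.
(LRU, Full): Node 1 can switch to Off (5 → 7). Not NE.
(LFU, LRU): Node 1 can switch to Off (1 → 2). Not NE.
(The remaining 3 profiles each have a profitable deviation by the same check.)

The unique pure-strategy Nash equilibrium is (LRU, LRU).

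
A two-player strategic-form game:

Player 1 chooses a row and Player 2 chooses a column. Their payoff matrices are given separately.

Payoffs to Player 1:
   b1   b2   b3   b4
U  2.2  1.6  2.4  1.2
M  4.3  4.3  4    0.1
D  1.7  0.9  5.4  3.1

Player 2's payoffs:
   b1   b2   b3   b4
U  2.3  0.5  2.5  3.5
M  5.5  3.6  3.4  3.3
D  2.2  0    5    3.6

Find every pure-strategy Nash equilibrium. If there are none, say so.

Player 1 against b1: payoffs 2.2, 4.3, 1.7 → best response M.
Player 1 against b2: payoffs 1.6, 4.3, 0.9 → best response M.
Player 1 against b3: payoffs 2.4, 4, 5.4 → best response D.
Player 1 against b4: payoffs 1.2, 0.1, 3.1 → best response D.
Player 2 against U: payoffs 2.3, 0.5, 2.5, 3.5 → best response b4.
Player 2 against M: payoffs 5.5, 3.6, 3.4, 3.3 → best response b1.
Player 2 against D: payoffs 2.2, 0, 5, 3.6 → best response b3.
Mutual best responses: (M, b1); (D, b3).

The pure Nash equilibria are (M, b1) and (D, b3).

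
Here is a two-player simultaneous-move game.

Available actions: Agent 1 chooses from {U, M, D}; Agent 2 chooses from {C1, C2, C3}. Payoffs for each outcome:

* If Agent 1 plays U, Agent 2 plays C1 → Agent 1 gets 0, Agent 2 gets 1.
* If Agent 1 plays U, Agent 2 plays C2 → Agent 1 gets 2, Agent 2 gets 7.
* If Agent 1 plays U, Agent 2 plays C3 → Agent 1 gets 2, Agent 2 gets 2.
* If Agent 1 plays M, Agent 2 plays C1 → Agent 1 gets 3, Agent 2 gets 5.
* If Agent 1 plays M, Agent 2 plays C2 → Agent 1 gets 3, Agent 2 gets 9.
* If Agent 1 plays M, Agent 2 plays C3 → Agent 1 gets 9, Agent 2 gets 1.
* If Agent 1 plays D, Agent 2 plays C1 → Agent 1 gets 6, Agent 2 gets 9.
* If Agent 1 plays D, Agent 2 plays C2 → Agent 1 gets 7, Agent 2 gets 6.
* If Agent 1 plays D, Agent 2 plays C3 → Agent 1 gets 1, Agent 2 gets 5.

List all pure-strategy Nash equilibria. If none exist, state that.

The unique pure-strategy Nash equilibrium is (D, C1).

Agent 1 against C1: payoffs 0, 3, 6 → best response D.
Agent 1 against C2: payoffs 2, 3, 7 → best response D.
Agent 1 against C3: payoffs 2, 9, 1 → best response M.
Agent 2 against U: payoffs 1, 7, 2 → best response C2.
Agent 2 against M: payoffs 5, 9, 1 → best response C2.
Agent 2 against D: payoffs 9, 6, 5 → best response C1.
Mutual best responses: (D, C1).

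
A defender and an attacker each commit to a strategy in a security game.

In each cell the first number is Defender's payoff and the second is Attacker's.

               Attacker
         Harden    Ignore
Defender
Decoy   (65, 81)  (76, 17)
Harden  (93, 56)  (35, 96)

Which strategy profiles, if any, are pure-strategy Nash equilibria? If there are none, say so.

This game has no pure Nash equilibrium.

Defender against Harden: payoffs 65, 93 → best response Harden.
Defender against Ignore: payoffs 76, 35 → best response Decoy.
Attacker against Decoy: payoffs 81, 17 → best response Harden.
Attacker against Harden: payoffs 56, 96 → best response Ignore.
No profile is a mutual best response for all players.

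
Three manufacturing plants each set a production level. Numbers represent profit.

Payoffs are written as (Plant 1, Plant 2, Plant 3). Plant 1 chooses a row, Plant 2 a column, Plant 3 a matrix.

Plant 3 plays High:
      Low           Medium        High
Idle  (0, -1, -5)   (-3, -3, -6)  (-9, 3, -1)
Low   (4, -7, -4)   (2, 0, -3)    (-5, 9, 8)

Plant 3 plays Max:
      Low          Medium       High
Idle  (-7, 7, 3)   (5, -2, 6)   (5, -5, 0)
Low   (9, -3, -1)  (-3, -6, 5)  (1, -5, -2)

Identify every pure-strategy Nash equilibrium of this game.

(Idle, Low, High): Plant 1 can switch to Low (0 → 4). Not NE.
(Idle, Low, Max): Plant 1 can switch to Low (-7 → 9). Not NE.
(Idle, Medium, High): Plant 1 can switch to Low (-3 → 2). Not NE.
(Idle, Medium, Max): Plant 2 can switch to Low (-2 → 7). Not NE.
(Idle, High, High): Plant 1 can switch to Low (-9 → -5). Not NE.
(Idle, High, Max): Plant 2 can switch to Low (-5 → 7). Not NE.
(Low, Low, High): Plant 2 can switch to Medium (-7 → 0). Not NE.
(Low, Low, Max): Plant 1 gets 9, best alternative -7; Plant 2 gets -3, best alternative -5; Plant 3 gets -1, best alternative -4. No profitable deviation — NE.
(Low, Medium, High): Plant 2 can switch to High (0 → 9). Not NE.
(Low, Medium, Max): Plant 1 can switch to Idle (-3 → 5). Not NE.
(Low, High, High): Plant 1 gets -5, best alternative -9; Plant 2 gets 9, best alternative 0; Plant 3 gets 8, best alternative -2. No profitable deviation — NE.
(Low, High, Max): Plant 1 can switch to Idle (1 → 5). Not NE.

(Low, Low, Max); (Low, High, High)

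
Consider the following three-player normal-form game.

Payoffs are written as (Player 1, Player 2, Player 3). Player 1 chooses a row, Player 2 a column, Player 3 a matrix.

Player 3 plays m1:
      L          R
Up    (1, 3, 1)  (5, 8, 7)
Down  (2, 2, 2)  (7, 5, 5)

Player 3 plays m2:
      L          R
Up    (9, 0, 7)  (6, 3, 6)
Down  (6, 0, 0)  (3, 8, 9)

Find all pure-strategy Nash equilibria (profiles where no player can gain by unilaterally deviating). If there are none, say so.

(Up, L, m1): Player 1 can switch to Down (1 → 2). Not NE.
(Up, L, m2): Player 2 can switch to R (0 → 3). Not NE.
(Up, R, m1): Player 1 can switch to Down (5 → 7). Not NE.
(Up, R, m2): Player 3 can switch to m1 (6 → 7). Not NE.
(Down, L, m1): Player 2 can switch to R (2 → 5). Not NE.
(Down, L, m2): Player 1 can switch to Up (6 → 9). Not NE.
(Down, R, m1): Player 3 can switch to m2 (5 → 9). Not NE.
(Down, R, m2): Player 1 can switch to Up (3 → 6). Not NE.

none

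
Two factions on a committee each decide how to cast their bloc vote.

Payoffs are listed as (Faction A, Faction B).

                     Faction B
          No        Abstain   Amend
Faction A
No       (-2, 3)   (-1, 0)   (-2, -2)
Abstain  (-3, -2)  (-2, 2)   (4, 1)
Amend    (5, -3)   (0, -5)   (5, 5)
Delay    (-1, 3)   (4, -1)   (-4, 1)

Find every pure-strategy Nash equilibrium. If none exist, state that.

Faction A against No: payoffs -2, -3, 5, -1 → best response Amend.
Faction A against Abstain: payoffs -1, -2, 0, 4 → best response Delay.
Faction A against Amend: payoffs -2, 4, 5, -4 → best response Amend.
Faction B against No: payoffs 3, 0, -2 → best response No.
Faction B against Abstain: payoffs -2, 2, 1 → best response Abstain.
Faction B against Amend: payoffs -3, -5, 5 → best response Amend.
Faction B against Delay: payoffs 3, -1, 1 → best response No.
Mutual best responses: (Amend, Amend).

Pure NE: (Amend, Amend)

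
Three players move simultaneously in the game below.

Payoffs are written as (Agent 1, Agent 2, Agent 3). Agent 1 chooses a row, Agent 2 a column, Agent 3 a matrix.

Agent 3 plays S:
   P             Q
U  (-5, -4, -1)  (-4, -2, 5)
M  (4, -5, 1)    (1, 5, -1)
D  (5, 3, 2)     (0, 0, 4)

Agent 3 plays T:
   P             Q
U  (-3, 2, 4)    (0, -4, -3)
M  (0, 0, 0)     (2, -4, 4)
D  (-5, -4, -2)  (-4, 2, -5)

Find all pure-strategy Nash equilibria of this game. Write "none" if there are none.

(U, P, S): Agent 1 can switch to M (-5 → 4). Not NE.
(U, P, T): Agent 1 can switch to M (-3 → 0). Not NE.
(U, Q, S): Agent 1 can switch to M (-4 → 1). Not NE.
(U, Q, T): Agent 1 can switch to M (0 → 2). Not NE.
(M, P, S): Agent 1 can switch to D (4 → 5). Not NE.
(M, P, T): Agent 3 can switch to S (0 → 1). Not NE.
(M, Q, S): Agent 3 can switch to T (-1 → 4). Not NE.
(M, Q, T): Agent 2 can switch to P (-4 → 0). Not NE.
(D, P, S): Agent 1 gets 5, best alternative 4; Agent 2 gets 3, best alternative 0; Agent 3 gets 2, best alternative -2. No profitable deviation — NE.
(The remaining 3 profiles each have a profitable deviation by the same check.)

(D, P, S)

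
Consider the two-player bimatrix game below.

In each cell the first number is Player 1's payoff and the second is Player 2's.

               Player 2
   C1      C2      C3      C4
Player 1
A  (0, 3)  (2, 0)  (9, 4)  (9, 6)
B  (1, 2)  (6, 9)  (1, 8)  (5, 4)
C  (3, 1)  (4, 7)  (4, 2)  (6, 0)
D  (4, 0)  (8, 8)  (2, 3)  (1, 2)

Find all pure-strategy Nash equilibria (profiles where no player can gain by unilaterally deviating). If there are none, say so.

(A, C4); (D, C2)

Player 1 against C1: payoffs 0, 1, 3, 4 → best response D.
Player 1 against C2: payoffs 2, 6, 4, 8 → best response D.
Player 1 against C3: payoffs 9, 1, 4, 2 → best response A.
Player 1 against C4: payoffs 9, 5, 6, 1 → best response A.
Player 2 against A: payoffs 3, 0, 4, 6 → best response C4.
Player 2 against B: payoffs 2, 9, 8, 4 → best response C2.
Player 2 against C: payoffs 1, 7, 2, 0 → best response C2.
Player 2 against D: payoffs 0, 8, 3, 2 → best response C2.
Mutual best responses: (A, C4); (D, C2).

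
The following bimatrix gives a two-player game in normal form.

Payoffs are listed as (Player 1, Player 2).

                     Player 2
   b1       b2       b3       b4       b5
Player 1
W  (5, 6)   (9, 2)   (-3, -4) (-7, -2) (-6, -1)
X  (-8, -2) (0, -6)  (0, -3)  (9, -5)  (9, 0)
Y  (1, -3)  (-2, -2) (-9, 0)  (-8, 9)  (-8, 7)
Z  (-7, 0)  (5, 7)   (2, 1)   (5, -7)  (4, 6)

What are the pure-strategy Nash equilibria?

(W, b1): Player 1 gets 5, best alternative 1; Player 2 gets 6, best alternative 2. No profitable deviation — NE.
(W, b2): Player 2 can switch to b1 (2 → 6). Not NE.
(W, b3): Player 1 can switch to X (-3 → 0). Not NE.
(W, b4): Player 1 can switch to X (-7 → 9). Not NE.
(W, b5): Player 1 can switch to X (-6 → 9). Not NE.
(X, b1): Player 1 can switch to W (-8 → 5). Not NE.
(X, b2): Player 1 can switch to W (0 → 9). Not NE.
(X, b5): Player 1 gets 9, best alternative 4; Player 2 gets 0, best alternative -2. No profitable deviation — NE.
(The remaining 12 profiles each have a profitable deviation by the same check.)

The pure Nash equilibria are (W, b1) and (X, b5).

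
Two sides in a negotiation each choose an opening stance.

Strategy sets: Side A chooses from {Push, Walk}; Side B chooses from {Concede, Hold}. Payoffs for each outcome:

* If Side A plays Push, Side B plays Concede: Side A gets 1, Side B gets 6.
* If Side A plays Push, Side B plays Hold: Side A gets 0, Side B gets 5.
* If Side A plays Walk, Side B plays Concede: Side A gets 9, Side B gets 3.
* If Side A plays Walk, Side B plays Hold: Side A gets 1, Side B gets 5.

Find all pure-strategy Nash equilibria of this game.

(Walk, Hold)

Side A against Concede: payoffs 1, 9 → best response Walk.
Side A against Hold: payoffs 0, 1 → best response Walk.
Side B against Push: payoffs 6, 5 → best response Concede.
Side B against Walk: payoffs 3, 5 → best response Hold.
Mutual best responses: (Walk, Hold).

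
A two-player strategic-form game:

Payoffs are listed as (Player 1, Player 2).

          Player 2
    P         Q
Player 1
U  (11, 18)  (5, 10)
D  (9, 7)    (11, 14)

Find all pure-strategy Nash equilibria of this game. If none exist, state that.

(U, P): Player 1 gets 11, best alternative 9; Player 2 gets 18, best alternative 10. No profitable deviation — NE.
(U, Q): Player 1 can switch to D (5 → 11). Not NE.
(D, P): Player 1 can switch to U (9 → 11). Not NE.
(D, Q): Player 1 gets 11, best alternative 5; Player 2 gets 14, best alternative 7. No profitable deviation — NE.

(U, P) and (D, Q)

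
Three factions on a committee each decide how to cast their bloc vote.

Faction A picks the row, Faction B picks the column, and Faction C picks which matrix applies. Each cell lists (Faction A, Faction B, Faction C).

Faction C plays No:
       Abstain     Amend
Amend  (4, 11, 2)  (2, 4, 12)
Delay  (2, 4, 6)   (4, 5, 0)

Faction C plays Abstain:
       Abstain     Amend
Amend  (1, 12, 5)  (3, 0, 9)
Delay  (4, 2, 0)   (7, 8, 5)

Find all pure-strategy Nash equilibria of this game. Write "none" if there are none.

Faction A against (Abstain, No): payoffs 4, 2 → best response Amend.
Faction A against (Abstain, Abstain): payoffs 1, 4 → best response Delay.
Faction A against (Amend, No): payoffs 2, 4 → best response Delay.
Faction A against (Amend, Abstain): payoffs 3, 7 → best response Delay.
Faction B against (Amend, No): payoffs 11, 4 → best response Abstain.
Faction B against (Amend, Abstain): payoffs 12, 0 → best response Abstain.
Faction B against (Delay, No): payoffs 4, 5 → best response Amend.
Faction B against (Delay, Abstain): payoffs 2, 8 → best response Amend.
Faction C against (Amend, Abstain): payoffs 2, 5 → best response Abstain.
Faction C against (Amend, Amend): payoffs 12, 9 → best response No.
Faction C against (Delay, Abstain): payoffs 6, 0 → best response No.
Faction C against (Delay, Amend): payoffs 0, 5 → best response Abstain.
Mutual best responses: (Delay, Amend, Abstain).

The unique pure-strategy Nash equilibrium is (Delay, Amend, Abstain).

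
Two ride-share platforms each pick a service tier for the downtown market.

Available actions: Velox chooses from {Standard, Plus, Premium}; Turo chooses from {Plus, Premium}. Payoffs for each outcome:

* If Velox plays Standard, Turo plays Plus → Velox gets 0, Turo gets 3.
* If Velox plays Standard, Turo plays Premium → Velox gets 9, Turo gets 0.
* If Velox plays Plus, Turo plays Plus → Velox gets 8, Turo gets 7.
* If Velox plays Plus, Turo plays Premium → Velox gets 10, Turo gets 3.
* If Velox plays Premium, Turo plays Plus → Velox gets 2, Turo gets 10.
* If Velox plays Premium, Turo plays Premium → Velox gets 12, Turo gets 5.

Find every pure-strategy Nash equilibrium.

(Plus, Plus)

For each strategy profile, look for a profitable unilateral deviation.
(Standard, Plus): Velox can switch to Plus (0 → 8). Not NE.
(Standard, Premium): Velox can switch to Plus (9 → 10). Not NE.
(Plus, Plus): Velox gets 8, best alternative 2; Turo gets 7, best alternative 3. No profitable deviation — NE.
(Plus, Premium): Velox can switch to Premium (10 → 12). Not NE.
(Premium, Plus): Velox can switch to Plus (2 → 8). Not NE.
(Premium, Premium): Turo can switch to Plus (5 → 10). Not NE.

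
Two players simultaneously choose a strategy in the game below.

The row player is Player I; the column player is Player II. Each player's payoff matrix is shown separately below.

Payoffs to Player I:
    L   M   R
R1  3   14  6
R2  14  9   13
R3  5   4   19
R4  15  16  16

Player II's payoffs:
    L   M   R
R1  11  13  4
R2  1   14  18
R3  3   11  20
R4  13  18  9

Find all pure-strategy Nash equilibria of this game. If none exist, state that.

Pure-strategy Nash equilibria: (R3, R) and (R4, M)

Check each profile: it is a Nash equilibrium iff no player can strictly gain by switching unilaterally.
(R1, L): Player I can switch to R2 (3 → 14). Not NE.
(R1, M): Player I can switch to R4 (14 → 16). Not NE.
(R1, R): Player I can switch to R2 (6 → 13). Not NE.
(R2, L): Player I can switch to R4 (14 → 15). Not NE.
(R2, M): Player I can switch to R1 (9 → 14). Not NE.
(R2, R): Player I can switch to R3 (13 → 19). Not NE.
(R3, L): Player I can switch to R2 (5 → 14). Not NE.
(R3, M): Player I can switch to R1 (4 → 14). Not NE.
(R3, R): Player I gets 19, best alternative 16; Player II gets 20, best alternative 11. No profitable deviation — NE.
(R4, L): Player II can switch to M (13 → 18). Not NE.
(R4, M): Player I gets 16, best alternative 14; Player II gets 18, best alternative 13. No profitable deviation — NE.
(R4, R): Player I can switch to R3 (16 → 19). Not NE.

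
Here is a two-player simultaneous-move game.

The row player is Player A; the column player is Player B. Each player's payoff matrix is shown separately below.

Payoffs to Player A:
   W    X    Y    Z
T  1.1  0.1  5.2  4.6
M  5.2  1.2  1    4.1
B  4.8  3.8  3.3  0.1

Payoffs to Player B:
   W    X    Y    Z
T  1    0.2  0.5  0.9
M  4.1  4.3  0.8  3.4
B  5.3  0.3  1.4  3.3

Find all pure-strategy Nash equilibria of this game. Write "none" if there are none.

Player A against W: payoffs 1.1, 5.2, 4.8 → best response M.
Player A against X: payoffs 0.1, 1.2, 3.8 → best response B.
Player A against Y: payoffs 5.2, 1, 3.3 → best response T.
Player A against Z: payoffs 4.6, 4.1, 0.1 → best response T.
Player B against T: payoffs 1, 0.2, 0.5, 0.9 → best response W.
Player B against M: payoffs 4.1, 4.3, 0.8, 3.4 → best response X.
Player B against B: payoffs 5.3, 0.3, 1.4, 3.3 → best response W.
No profile is a mutual best response for all players.

There is no pure-strategy Nash equilibrium.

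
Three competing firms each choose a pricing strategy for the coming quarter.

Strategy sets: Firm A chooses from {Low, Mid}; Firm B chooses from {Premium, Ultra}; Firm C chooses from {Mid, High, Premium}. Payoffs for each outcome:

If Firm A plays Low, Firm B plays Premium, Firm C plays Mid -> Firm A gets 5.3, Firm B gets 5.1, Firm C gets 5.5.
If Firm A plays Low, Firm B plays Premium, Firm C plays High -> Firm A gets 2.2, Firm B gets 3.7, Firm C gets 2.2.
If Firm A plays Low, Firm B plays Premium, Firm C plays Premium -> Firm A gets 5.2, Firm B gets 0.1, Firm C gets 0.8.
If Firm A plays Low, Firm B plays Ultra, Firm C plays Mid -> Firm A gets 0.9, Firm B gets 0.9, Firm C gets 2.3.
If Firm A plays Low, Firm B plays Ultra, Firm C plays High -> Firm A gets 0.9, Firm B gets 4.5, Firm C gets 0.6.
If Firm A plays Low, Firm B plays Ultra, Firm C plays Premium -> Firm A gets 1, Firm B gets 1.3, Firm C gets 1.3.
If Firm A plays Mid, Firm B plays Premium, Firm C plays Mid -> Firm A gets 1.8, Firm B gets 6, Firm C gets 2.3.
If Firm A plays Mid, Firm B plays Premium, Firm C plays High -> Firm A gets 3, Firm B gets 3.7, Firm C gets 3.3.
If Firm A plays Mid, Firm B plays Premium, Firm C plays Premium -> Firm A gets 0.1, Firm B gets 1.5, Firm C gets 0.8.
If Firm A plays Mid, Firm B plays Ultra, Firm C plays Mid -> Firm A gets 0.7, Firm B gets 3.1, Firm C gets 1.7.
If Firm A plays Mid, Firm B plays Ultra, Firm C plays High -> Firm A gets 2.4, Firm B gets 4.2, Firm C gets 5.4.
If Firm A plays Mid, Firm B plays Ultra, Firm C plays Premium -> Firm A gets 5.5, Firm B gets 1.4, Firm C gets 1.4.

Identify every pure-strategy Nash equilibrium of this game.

(Low, Premium, Mid): Firm A gets 5.3, best alternative 1.8; Firm B gets 5.1, best alternative 0.9; Firm C gets 5.5, best alternative 2.2. No profitable deviation — NE.
(Low, Premium, High): Firm A can switch to Mid (2.2 → 3). Not NE.
(Low, Premium, Premium): Firm B can switch to Ultra (0.1 → 1.3). Not NE.
(Low, Ultra, Mid): Firm B can switch to Premium (0.9 → 5.1). Not NE.
(Low, Ultra, High): Firm A can switch to Mid (0.9 → 2.4). Not NE.
(Low, Ultra, Premium): Firm A can switch to Mid (1 → 5.5). Not NE.
(Mid, Premium, Mid): Firm A can switch to Low (1.8 → 5.3). Not NE.
(Mid, Ultra, High): Firm A gets 2.4, best alternative 0.9; Firm B gets 4.2, best alternative 3.7; Firm C gets 5.4, best alternative 1.7. No profitable deviation — NE.
(The remaining 4 profiles each have a profitable deviation by the same check.)

(Low, Premium, Mid); (Mid, Ultra, High)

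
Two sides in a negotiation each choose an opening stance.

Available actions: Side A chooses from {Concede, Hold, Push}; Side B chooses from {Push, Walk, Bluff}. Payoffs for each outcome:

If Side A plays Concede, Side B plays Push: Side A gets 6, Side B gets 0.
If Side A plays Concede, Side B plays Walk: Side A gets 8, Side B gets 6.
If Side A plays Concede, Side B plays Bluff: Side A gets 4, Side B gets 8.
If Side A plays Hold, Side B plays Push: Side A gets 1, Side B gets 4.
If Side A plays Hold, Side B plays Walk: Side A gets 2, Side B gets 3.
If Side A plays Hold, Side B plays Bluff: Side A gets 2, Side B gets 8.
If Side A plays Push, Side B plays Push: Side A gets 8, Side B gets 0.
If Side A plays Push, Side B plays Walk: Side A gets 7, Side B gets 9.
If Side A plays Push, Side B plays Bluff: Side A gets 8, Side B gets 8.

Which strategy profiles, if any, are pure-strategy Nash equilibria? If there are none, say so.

(Concede, Push): Side A can switch to Push (6 → 8). Not NE.
(Concede, Walk): Side B can switch to Bluff (6 → 8). Not NE.
(Concede, Bluff): Side A can switch to Push (4 → 8). Not NE.
(Hold, Push): Side A can switch to Concede (1 → 6). Not NE.
(Hold, Walk): Side A can switch to Concede (2 → 8). Not NE.
(Hold, Bluff): Side A can switch to Concede (2 → 4). Not NE.
(The remaining 3 profiles each have a profitable deviation by the same check.)

none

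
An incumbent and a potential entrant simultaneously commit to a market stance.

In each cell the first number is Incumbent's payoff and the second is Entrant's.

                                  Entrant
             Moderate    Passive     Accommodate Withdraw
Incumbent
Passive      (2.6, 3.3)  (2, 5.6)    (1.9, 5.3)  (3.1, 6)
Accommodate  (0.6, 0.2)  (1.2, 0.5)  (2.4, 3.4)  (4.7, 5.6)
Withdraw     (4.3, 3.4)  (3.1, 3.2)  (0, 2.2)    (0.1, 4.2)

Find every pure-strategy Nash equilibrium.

The unique pure-strategy Nash equilibrium is (Accommodate, Withdraw).

(Passive, Moderate): Incumbent can switch to Withdraw (2.6 → 4.3). Not NE.
(Passive, Passive): Incumbent can switch to Withdraw (2 → 3.1). Not NE.
(Passive, Accommodate): Incumbent can switch to Accommodate (1.9 → 2.4). Not NE.
(Passive, Withdraw): Incumbent can switch to Accommodate (3.1 → 4.7). Not NE.
(Accommodate, Moderate): Incumbent can switch to Passive (0.6 → 2.6). Not NE.
(Accommodate, Passive): Incumbent can switch to Passive (1.2 → 2). Not NE.
(Accommodate, Accommodate): Entrant can switch to Withdraw (3.4 → 5.6). Not NE.
(Accommodate, Withdraw): Incumbent gets 4.7, best alternative 3.1; Entrant gets 5.6, best alternative 3.4. No profitable deviation — NE.
(Withdraw, Moderate): Entrant can switch to Withdraw (3.4 → 4.2). Not NE.
(Withdraw, Passive): Entrant can switch to Moderate (3.2 → 3.4). Not NE.
(Withdraw, Accommodate): Incumbent can switch to Passive (0 → 1.9). Not NE.
(Withdraw, Withdraw): Incumbent can switch to Passive (0.1 → 3.1). Not NE.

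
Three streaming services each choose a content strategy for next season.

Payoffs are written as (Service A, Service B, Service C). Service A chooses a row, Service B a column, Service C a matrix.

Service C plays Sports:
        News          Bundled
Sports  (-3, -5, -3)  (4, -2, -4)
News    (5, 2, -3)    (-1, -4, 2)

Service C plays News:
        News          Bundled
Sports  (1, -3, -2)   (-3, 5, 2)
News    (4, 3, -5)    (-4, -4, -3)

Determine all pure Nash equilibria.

Service A against (News, Sports): payoffs -3, 5 → best response News.
Service A against (News, News): payoffs 1, 4 → best response News.
Service A against (Bundled, Sports): payoffs 4, -1 → best response Sports.
Service A against (Bundled, News): payoffs -3, -4 → best response Sports.
Service B against (Sports, Sports): payoffs -5, -2 → best response Bundled.
Service B against (Sports, News): payoffs -3, 5 → best response Bundled.
Service B against (News, Sports): payoffs 2, -4 → best response News.
Service B against (News, News): payoffs 3, -4 → best response News.
Service C against (Sports, News): payoffs -3, -2 → best response News.
Service C against (Sports, Bundled): payoffs -4, 2 → best response News.
Service C against (News, News): payoffs -3, -5 → best response Sports.
Service C against (News, Bundled): payoffs 2, -3 → best response Sports.
Mutual best responses: (Sports, Bundled, News); (News, News, Sports).

The pure Nash equilibria are (Sports, Bundled, News), (News, News, Sports).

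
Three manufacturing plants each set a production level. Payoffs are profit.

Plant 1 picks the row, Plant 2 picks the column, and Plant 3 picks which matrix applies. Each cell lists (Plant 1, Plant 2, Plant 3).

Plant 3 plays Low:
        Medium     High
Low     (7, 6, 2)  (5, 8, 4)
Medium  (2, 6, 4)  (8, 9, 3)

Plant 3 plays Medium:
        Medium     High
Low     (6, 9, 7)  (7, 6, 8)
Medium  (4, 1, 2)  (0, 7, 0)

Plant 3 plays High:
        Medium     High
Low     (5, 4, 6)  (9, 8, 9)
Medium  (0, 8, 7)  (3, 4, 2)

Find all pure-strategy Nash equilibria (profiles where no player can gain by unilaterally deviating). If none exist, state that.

The pure Nash equilibria are (Low, Medium, Medium); (Low, High, High); (Medium, High, Low).

Plant 1 against (Medium, Low): payoffs 7, 2 → best response Low.
Plant 1 against (Medium, Medium): payoffs 6, 4 → best response Low.
Plant 1 against (Medium, High): payoffs 5, 0 → best response Low.
Plant 1 against (High, Low): payoffs 5, 8 → best response Medium.
Plant 1 against (High, Medium): payoffs 7, 0 → best response Low.
Plant 1 against (High, High): payoffs 9, 3 → best response Low.
Plant 2 against (Low, Low): payoffs 6, 8 → best response High.
Plant 2 against (Low, Medium): payoffs 9, 6 → best response Medium.
Plant 2 against (Low, High): payoffs 4, 8 → best response High.
Plant 2 against (Medium, Low): payoffs 6, 9 → best response High.
Plant 2 against (Medium, Medium): payoffs 1, 7 → best response High.
Plant 2 against (Medium, High): payoffs 8, 4 → best response Medium.
Plant 3 against (Low, Medium): payoffs 2, 7, 6 → best response Medium.
Plant 3 against (Low, High): payoffs 4, 8, 9 → best response High.
Plant 3 against (Medium, Medium): payoffs 4, 2, 7 → best response High.
Plant 3 against (Medium, High): payoffs 3, 0, 2 → best response Low.
Mutual best responses: (Low, Medium, Medium); (Low, High, High); (Medium, High, Low).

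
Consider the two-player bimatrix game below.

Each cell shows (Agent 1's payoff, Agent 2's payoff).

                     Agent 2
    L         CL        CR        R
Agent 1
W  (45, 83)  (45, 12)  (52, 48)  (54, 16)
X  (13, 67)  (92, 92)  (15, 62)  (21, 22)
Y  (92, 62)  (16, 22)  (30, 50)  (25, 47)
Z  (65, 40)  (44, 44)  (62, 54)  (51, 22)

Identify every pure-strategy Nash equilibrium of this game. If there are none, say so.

(W, L): Agent 1 can switch to Y (45 → 92). Not NE.
(W, CL): Agent 1 can switch to X (45 → 92). Not NE.
(W, CR): Agent 1 can switch to Z (52 → 62). Not NE.
(W, R): Agent 2 can switch to L (16 → 83). Not NE.
(X, L): Agent 1 can switch to W (13 → 45). Not NE.
(X, CL): Agent 1 gets 92, best alternative 45; Agent 2 gets 92, best alternative 67. No profitable deviation — NE.
(X, CR): Agent 1 can switch to W (15 → 52). Not NE.
(X, R): Agent 1 can switch to W (21 → 54). Not NE.
(Y, L): Agent 1 gets 92, best alternative 65; Agent 2 gets 62, best alternative 50. No profitable deviation — NE.
(Y, CL): Agent 1 can switch to W (16 → 45). Not NE.
(Y, CR): Agent 1 can switch to W (30 → 52). Not NE.
(Y, R): Agent 1 can switch to W (25 → 54). Not NE.
(Z, L): Agent 1 can switch to Y (65 → 92). Not NE.
(Z, CL): Agent 1 can switch to W (44 → 45). Not NE.
(Z, CR): Agent 1 gets 62, best alternative 52; Agent 2 gets 54, best alternative 44. No profitable deviation — NE.
(The remaining 1 profile has a profitable deviation by the same check.)

Pure-strategy Nash equilibria: (X, CL) and (Y, L) and (Z, CR)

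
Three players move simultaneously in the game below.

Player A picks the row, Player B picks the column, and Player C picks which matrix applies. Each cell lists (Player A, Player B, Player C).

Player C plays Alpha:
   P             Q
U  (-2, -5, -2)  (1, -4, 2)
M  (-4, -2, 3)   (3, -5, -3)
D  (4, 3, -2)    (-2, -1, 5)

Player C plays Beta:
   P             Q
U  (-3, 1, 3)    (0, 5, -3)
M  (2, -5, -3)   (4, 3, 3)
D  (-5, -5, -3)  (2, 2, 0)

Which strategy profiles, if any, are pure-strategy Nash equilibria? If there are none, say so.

(M, Q, Beta), (D, P, Alpha)

Mark each player's best response to every combination of opponents' strategies; a profile where every player is best-responding is a pure Nash equilibrium.
Player A against (P, Alpha): payoffs -2, -4, 4 → best response D.
Player A against (P, Beta): payoffs -3, 2, -5 → best response M.
Player A against (Q, Alpha): payoffs 1, 3, -2 → best response M.
Player A against (Q, Beta): payoffs 0, 4, 2 → best response M.
Player B against (U, Alpha): payoffs -5, -4 → best response Q.
Player B against (U, Beta): payoffs 1, 5 → best response Q.
Player B against (M, Alpha): payoffs -2, -5 → best response P.
Player B against (M, Beta): payoffs -5, 3 → best response Q.
Player B against (D, Alpha): payoffs 3, -1 → best response P.
Player B against (D, Beta): payoffs -5, 2 → best response Q.
Player C against (U, P): payoffs -2, 3 → best response Beta.
Player C against (U, Q): payoffs 2, -3 → best response Alpha.
Player C against (M, P): payoffs 3, -3 → best response Alpha.
Player C against (M, Q): payoffs -3, 3 → best response Beta.
Player C against (D, P): payoffs -2, -3 → best response Alpha.
Player C against (D, Q): payoffs 5, 0 → best response Alpha.
Mutual best responses: (M, Q, Beta); (D, P, Alpha).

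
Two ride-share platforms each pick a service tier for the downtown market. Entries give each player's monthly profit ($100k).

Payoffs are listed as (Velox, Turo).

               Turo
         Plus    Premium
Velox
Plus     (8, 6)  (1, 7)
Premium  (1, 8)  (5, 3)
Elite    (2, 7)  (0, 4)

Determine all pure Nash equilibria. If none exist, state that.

(Plus, Plus): Turo can switch to Premium (6 → 7). Not NE.
(Plus, Premium): Velox can switch to Premium (1 → 5). Not NE.
(Premium, Plus): Velox can switch to Plus (1 → 8). Not NE.
(Premium, Premium): Turo can switch to Plus (3 → 8). Not NE.
(Elite, Plus): Velox can switch to Plus (2 → 8). Not NE.
(Elite, Premium): Velox can switch to Plus (0 → 1). Not NE.

No pure-strategy Nash equilibrium.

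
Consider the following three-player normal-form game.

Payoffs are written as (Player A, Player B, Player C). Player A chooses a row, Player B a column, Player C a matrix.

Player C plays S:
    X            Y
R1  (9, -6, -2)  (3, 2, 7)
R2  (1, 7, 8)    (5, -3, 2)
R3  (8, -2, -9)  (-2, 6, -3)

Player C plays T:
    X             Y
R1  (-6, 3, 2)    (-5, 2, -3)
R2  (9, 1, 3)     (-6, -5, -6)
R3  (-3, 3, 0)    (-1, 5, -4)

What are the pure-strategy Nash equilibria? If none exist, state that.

(R1, X, S): Player B can switch to Y (-6 → 2). Not NE.
(R1, X, T): Player A can switch to R2 (-6 → 9). Not NE.
(R1, Y, S): Player A can switch to R2 (3 → 5). Not NE.
(R1, Y, T): Player A can switch to R3 (-5 → -1). Not NE.
(R2, X, S): Player A can switch to R1 (1 → 9). Not NE.
(R2, X, T): Player C can switch to S (3 → 8). Not NE.
(R2, Y, S): Player B can switch to X (-3 → 7). Not NE.
(R2, Y, T): Player A can switch to R1 (-6 → -5). Not NE.
(R3, X, S): Player A can switch to R1 (8 → 9). Not NE.
(R3, X, T): Player A can switch to R2 (-3 → 9). Not NE.
(The remaining 2 profiles each have a profitable deviation by the same check.)

none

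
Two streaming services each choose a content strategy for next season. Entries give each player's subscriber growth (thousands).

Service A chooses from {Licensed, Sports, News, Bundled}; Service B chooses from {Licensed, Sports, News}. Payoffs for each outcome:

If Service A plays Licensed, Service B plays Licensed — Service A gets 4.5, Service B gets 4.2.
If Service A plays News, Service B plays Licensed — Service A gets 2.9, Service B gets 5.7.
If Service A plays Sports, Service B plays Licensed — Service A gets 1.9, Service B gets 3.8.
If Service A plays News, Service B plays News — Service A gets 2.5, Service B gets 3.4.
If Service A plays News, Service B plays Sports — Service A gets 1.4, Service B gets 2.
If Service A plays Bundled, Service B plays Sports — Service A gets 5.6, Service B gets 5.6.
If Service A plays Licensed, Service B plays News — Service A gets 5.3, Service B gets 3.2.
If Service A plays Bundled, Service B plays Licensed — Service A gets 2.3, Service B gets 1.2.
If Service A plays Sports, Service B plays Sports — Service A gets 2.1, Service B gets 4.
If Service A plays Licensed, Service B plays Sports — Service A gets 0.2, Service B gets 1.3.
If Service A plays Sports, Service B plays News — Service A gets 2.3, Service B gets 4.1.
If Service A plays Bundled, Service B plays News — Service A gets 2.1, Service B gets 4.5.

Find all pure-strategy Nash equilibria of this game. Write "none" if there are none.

(Licensed, Licensed) and (Bundled, Sports)

Service A against Licensed: payoffs 4.5, 1.9, 2.9, 2.3 → best response Licensed.
Service A against Sports: payoffs 0.2, 2.1, 1.4, 5.6 → best response Bundled.
Service A against News: payoffs 5.3, 2.3, 2.5, 2.1 → best response Licensed.
Service B against Licensed: payoffs 4.2, 1.3, 3.2 → best response Licensed.
Service B against Sports: payoffs 3.8, 4, 4.1 → best response News.
Service B against News: payoffs 5.7, 2, 3.4 → best response Licensed.
Service B against Bundled: payoffs 1.2, 5.6, 4.5 → best response Sports.
Mutual best responses: (Licensed, Licensed); (Bundled, Sports).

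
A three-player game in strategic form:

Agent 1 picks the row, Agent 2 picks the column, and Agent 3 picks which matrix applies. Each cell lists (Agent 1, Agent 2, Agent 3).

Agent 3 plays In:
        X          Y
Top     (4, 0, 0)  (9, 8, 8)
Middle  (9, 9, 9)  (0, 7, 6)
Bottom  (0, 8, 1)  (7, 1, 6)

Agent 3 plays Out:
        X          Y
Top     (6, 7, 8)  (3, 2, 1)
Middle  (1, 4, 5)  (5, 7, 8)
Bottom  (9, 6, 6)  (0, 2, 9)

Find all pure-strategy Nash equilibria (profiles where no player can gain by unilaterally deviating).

Check each profile: it is a Nash equilibrium iff no player can strictly gain by switching unilaterally.
(Top, X, In): Agent 1 can switch to Middle (4 → 9). Not NE.
(Top, X, Out): Agent 1 can switch to Bottom (6 → 9). Not NE.
(Top, Y, In): Agent 1 gets 9, best alternative 7; Agent 2 gets 8, best alternative 0; Agent 3 gets 8, best alternative 1. No profitable deviation — NE.
(Top, Y, Out): Agent 1 can switch to Middle (3 → 5). Not NE.
(Middle, X, In): Agent 1 gets 9, best alternative 4; Agent 2 gets 9, best alternative 7; Agent 3 gets 9, best alternative 5. No profitable deviation — NE.
(Middle, X, Out): Agent 1 can switch to Top (1 → 6). Not NE.
(Middle, Y, In): Agent 1 can switch to Top (0 → 9). Not NE.
(Middle, Y, Out): Agent 1 gets 5, best alternative 3; Agent 2 gets 7, best alternative 4; Agent 3 gets 8, best alternative 6. No profitable deviation — NE.
(Bottom, X, In): Agent 1 can switch to Top (0 → 4). Not NE.
(Bottom, X, Out): Agent 1 gets 9, best alternative 6; Agent 2 gets 6, best alternative 2; Agent 3 gets 6, best alternative 1. No profitable deviation — NE.
(Bottom, Y, In): Agent 1 can switch to Top (7 → 9). Not NE.
(Bottom, Y, Out): Agent 1 can switch to Top (0 → 3). Not NE.

(Top, Y, In) and (Middle, X, In) and (Middle, Y, Out) and (Bottom, X, Out)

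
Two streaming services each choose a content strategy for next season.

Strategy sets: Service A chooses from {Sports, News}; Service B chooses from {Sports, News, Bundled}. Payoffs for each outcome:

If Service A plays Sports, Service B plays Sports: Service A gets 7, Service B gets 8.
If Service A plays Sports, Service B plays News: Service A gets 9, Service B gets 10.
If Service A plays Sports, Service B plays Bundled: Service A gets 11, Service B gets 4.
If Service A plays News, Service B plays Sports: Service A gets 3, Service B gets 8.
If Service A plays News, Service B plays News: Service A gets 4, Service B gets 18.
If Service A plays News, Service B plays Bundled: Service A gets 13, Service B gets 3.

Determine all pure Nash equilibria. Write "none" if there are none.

The unique pure-strategy Nash equilibrium is (Sports, News).

Service A against Sports: payoffs 7, 3 → best response Sports.
Service A against News: payoffs 9, 4 → best response Sports.
Service A against Bundled: payoffs 11, 13 → best response News.
Service B against Sports: payoffs 8, 10, 4 → best response News.
Service B against News: payoffs 8, 18, 3 → best response News.
Mutual best responses: (Sports, News).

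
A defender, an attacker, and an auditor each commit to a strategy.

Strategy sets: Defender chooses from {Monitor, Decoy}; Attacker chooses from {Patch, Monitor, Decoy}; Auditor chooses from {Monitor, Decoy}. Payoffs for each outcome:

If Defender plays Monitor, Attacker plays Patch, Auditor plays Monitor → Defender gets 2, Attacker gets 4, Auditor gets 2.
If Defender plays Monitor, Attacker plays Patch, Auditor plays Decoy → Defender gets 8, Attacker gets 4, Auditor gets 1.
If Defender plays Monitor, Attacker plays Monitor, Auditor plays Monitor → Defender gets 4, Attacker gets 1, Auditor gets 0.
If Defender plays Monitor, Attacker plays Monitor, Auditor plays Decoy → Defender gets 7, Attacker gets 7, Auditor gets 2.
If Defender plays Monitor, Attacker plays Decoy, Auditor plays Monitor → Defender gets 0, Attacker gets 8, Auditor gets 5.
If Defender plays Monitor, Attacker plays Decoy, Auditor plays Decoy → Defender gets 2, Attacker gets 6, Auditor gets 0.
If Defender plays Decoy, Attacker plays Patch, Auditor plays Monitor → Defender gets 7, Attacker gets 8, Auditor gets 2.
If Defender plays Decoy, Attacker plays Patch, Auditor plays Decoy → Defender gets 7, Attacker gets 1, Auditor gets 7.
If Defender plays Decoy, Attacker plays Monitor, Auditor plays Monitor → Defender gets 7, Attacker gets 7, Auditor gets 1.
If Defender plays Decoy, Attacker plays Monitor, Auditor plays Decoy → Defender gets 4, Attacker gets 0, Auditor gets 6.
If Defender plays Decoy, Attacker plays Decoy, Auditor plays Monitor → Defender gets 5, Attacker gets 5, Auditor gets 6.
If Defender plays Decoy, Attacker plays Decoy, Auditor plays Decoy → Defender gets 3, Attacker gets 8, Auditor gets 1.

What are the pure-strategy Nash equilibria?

(Monitor, Patch, Monitor): Defender can switch to Decoy (2 → 7). Not NE.
(Monitor, Patch, Decoy): Attacker can switch to Monitor (4 → 7). Not NE.
(Monitor, Monitor, Monitor): Defender can switch to Decoy (4 → 7). Not NE.
(Monitor, Monitor, Decoy): Defender gets 7, best alternative 4; Attacker gets 7, best alternative 6; Auditor gets 2, best alternative 0. No profitable deviation — NE.
(Monitor, Decoy, Monitor): Defender can switch to Decoy (0 → 5). Not NE.
(Monitor, Decoy, Decoy): Defender can switch to Decoy (2 → 3). Not NE.
(Decoy, Patch, Monitor): Auditor can switch to Decoy (2 → 7). Not NE.
(Decoy, Patch, Decoy): Defender can switch to Monitor (7 → 8). Not NE.
(Decoy, Monitor, Monitor): Attacker can switch to Patch (7 → 8). Not NE.
(Decoy, Monitor, Decoy): Defender can switch to Monitor (4 → 7). Not NE.
(Decoy, Decoy, Monitor): Attacker can switch to Patch (5 → 8). Not NE.
(The remaining 1 profile has a profitable deviation by the same check.)

Pure NE: (Monitor, Monitor, Decoy)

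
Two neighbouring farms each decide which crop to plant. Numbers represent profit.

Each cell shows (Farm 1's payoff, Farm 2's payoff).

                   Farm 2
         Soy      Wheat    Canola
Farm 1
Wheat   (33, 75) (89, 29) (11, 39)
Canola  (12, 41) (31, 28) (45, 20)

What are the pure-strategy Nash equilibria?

(Wheat, Soy)

Check each profile: it is a Nash equilibrium iff no player can strictly gain by switching unilaterally.
(Wheat, Soy): Farm 1 gets 33, best alternative 12; Farm 2 gets 75, best alternative 39. No profitable deviation — NE.
(Wheat, Wheat): Farm 2 can switch to Soy (29 → 75). Not NE.
(Wheat, Canola): Farm 1 can switch to Canola (11 → 45). Not NE.
(Canola, Soy): Farm 1 can switch to Wheat (12 → 33). Not NE.
(Canola, Wheat): Farm 1 can switch to Wheat (31 → 89). Not NE.
(Canola, Canola): Farm 2 can switch to Soy (20 → 41). Not NE.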